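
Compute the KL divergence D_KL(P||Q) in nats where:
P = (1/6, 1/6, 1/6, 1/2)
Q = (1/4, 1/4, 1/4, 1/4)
0.1438 nats

KL divergence: D_KL(P||Q) = Σ p(x) log(p(x)/q(x))

Computing term by term:
  x=0: 1/6 × log_e[(1/6)/(1/4)] = 1/6 × -0.4055 = -0.0676
  x=1: 1/6 × log_e[(1/6)/(1/4)] = 1/6 × -0.4055 = -0.0676
  x=2: 1/6 × log_e[(1/6)/(1/4)] = 1/6 × -0.4055 = -0.0676
  x=3: 1/2 × log_e[(1/2)/(1/4)] = 1/2 × 0.6931 = 0.3466

D_KL(P||Q) = 0.1438 nats

Note: KL divergence is always non-negative and equals 0 iff P = Q.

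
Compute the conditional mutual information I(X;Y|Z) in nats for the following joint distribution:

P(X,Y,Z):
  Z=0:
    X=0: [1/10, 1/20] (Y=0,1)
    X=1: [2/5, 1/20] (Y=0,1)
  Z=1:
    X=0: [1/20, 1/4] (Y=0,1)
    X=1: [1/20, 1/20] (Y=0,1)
0.0383 nats

Conditional mutual information: I(X;Y|Z) = H(X|Z) + H(Y|Z) - H(X,Y|Z)

H(Z) = 0.6730
H(X,Z) = 1.2353 → H(X|Z) = 0.5623
H(Y,Z) = 1.1683 → H(Y|Z) = 0.4953
H(X,Y,Z) = 1.6923 → H(X,Y|Z) = 1.0193

I(X;Y|Z) = 0.5623 + 0.4953 - 1.0193 = 0.0383 nats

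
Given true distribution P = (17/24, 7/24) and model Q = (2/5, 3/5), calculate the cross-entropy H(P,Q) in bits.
1.1513 bits

Cross-entropy: H(P,Q) = -Σ p(x) log q(x)

Alternatively: H(P,Q) = H(P) + D_KL(P||Q)
H(P) = 0.8709 bits
D_KL(P||Q) = 0.2804 bits

H(P,Q) = 0.8709 + 0.2804 = 1.1513 bits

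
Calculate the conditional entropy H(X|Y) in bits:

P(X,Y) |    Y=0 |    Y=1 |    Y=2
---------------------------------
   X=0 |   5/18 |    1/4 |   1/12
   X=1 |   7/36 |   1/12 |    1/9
0.9236 bits

Using the chain rule: H(X|Y) = H(X,Y) - H(Y)

First, compute H(X,Y) = 2.4224 bits

Marginal P(Y) = (17/36, 1/3, 7/36)
H(Y) = 1.4989 bits

H(X|Y) = H(X,Y) - H(Y) = 2.4224 - 1.4989 = 0.9236 bits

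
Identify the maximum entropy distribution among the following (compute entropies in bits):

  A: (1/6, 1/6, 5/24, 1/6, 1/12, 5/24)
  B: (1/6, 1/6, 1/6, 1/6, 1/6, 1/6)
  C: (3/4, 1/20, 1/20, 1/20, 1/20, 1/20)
B

For a discrete distribution over n outcomes, entropy is maximized by the uniform distribution.

Computing entropies:
H(A) = 2.5342 bits
H(B) = 2.5850 bits
H(C) = 1.3918 bits

The uniform distribution (where all probabilities equal 1/6) achieves the maximum entropy of log_2(6) = 2.5850 bits.

Distribution B has the highest entropy.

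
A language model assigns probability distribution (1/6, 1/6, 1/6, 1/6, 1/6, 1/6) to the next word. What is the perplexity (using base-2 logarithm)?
6.0000

Perplexity is 2^H (or exp(H) for natural log).

First, H = -Σ p log p = 2.5850 bits
Perplexity = 2^2.5850 = 6.0000

Interpretation: The model's uncertainty is equivalent to choosing uniformly among 6.0 options.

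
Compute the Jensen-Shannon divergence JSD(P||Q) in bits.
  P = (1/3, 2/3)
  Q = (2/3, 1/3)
0.0817 bits

Jensen-Shannon divergence is:
JSD(P||Q) = 0.5 × D_KL(P||M) + 0.5 × D_KL(Q||M)
where M = 0.5 × (P + Q) is the mixture distribution.

M = 0.5 × (1/3, 2/3) + 0.5 × (2/3, 1/3) = (1/2, 1/2)

D_KL(P||M) = 0.0817 bits
D_KL(Q||M) = 0.0817 bits

JSD(P||Q) = 0.5 × 0.0817 + 0.5 × 0.0817 = 0.0817 bits

Unlike KL divergence, JSD is symmetric and bounded: 0 ≤ JSD ≤ log(2).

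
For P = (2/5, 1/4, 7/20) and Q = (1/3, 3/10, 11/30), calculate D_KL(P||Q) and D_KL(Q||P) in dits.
D_KL(P||Q) = 0.0048, D_KL(Q||P) = 0.0048

KL divergence is not symmetric: D_KL(P||Q) ≠ D_KL(Q||P) in general.

D_KL(P||Q) = 0.0048 dits
D_KL(Q||P) = 0.0048 dits

In this case they happen to be equal (to 4 decimal places).

This asymmetry is why KL divergence is not a true distance metric.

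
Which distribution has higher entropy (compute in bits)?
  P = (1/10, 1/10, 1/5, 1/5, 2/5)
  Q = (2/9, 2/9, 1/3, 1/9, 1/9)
Q

Computing entropies in bits:
H(P) = 2.1219
H(Q) = 2.1972

Distribution Q has higher entropy.

Intuition: The distribution closer to uniform (more spread out) has higher entropy.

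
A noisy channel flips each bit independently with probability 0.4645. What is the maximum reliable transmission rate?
0.0036 bits

For a binary symmetric channel (BSC) with error probability p:
Capacity C = 1 - H(p) bits per symbol

where H(p) = -p log₂(p) - (1-p) log₂(1-p) is the binary entropy function.

H(0.4645) = 0.9964 bits
C = 1 - 0.9964 = 0.0036 bits per symbol

This means we can reliably transmit up to 0.0036 bits of information per channel use.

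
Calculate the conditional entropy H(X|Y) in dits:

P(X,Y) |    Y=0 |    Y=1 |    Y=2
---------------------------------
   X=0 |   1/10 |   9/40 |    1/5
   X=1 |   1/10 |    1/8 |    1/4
0.2935 dits

Using the chain rule: H(X|Y) = H(X,Y) - H(Y)

First, compute H(X,Y) = 0.7490 dits

Marginal P(Y) = (1/5, 7/20, 9/20)
H(Y) = 0.4554 dits

H(X|Y) = H(X,Y) - H(Y) = 0.7490 - 0.4554 = 0.2935 dits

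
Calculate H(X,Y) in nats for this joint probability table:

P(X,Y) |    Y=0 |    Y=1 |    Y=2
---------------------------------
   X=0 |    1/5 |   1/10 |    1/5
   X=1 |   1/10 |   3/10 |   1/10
1.6957 nats

Joint entropy is H(X,Y) = -Σ_{x,y} p(x,y) log p(x,y).

Summing over all non-zero entries:
H(X,Y) = -[1/5·log_e(1/5) + 1/10·log_e(1/10) + 1/5·log_e(1/5) + 1/10·log_e(1/10) + 3/10·log_e(3/10) + 1/10·log_e(1/10)]
H(X,Y) = 1.6957 nats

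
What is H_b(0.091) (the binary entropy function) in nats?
0.3048 nats

The binary entropy function is:
H(p) = -p log(p) - (1-p) log(1-p)

H(0.091) = -0.091 × log_e(0.091) - 0.909 × log_e(0.909)
H(0.091) = 0.3048 nats

Note: Binary entropy is maximized at p=0.5 (H=1 bit) and minimized at p=0 or p=1 (H=0).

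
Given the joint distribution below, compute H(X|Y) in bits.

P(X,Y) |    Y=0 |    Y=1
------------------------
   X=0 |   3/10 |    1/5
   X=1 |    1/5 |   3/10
0.9710 bits

Using the chain rule: H(X|Y) = H(X,Y) - H(Y)

First, compute H(X,Y) = 1.9710 bits

Marginal P(Y) = (1/2, 1/2)
H(Y) = 1.0000 bits

H(X|Y) = H(X,Y) - H(Y) = 1.9710 - 1.0000 = 0.9710 bits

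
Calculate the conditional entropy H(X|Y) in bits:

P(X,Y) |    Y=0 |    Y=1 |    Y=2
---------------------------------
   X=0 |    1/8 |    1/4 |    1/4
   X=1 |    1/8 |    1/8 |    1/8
0.9387 bits

Using the chain rule: H(X|Y) = H(X,Y) - H(Y)

First, compute H(X,Y) = 2.5000 bits

Marginal P(Y) = (1/4, 3/8, 3/8)
H(Y) = 1.5613 bits

H(X|Y) = H(X,Y) - H(Y) = 2.5000 - 1.5613 = 0.9387 bits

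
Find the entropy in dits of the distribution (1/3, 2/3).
0.2764 dits

Shannon entropy is H(X) = -Σ p(x) log p(x).

For P = (1/3, 2/3):
H = -1/3 × log_10(1/3) -2/3 × log_10(2/3)
H = 0.2764 dits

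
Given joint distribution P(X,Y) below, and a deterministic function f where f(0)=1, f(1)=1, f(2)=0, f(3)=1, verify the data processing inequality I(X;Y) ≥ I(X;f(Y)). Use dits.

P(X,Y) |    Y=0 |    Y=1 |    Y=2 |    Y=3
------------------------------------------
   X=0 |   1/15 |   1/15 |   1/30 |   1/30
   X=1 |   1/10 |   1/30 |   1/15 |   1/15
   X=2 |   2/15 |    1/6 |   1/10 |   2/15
I(X;Y) = 0.0113, I(X;f(Y)) = 0.0013, inequality holds: 0.0113 ≥ 0.0013

Data Processing Inequality: For any Markov chain X → Y → Z, we have I(X;Y) ≥ I(X;Z).

Here Z = f(Y) is a deterministic function of Y, forming X → Y → Z.

Original I(X;Y) = 0.0113 dits

After applying f:
P(X,Z) where Z=f(Y):
- P(X,Z=0) = P(X,Y=2)
- P(X,Z=1) = P(X,Y=0) + P(X,Y=1) + P(X,Y=3)

I(X;Z) = I(X;f(Y)) = 0.0013 dits

Verification: 0.0113 ≥ 0.0013 ✓

Information cannot be created by processing; the function f can only lose information about X.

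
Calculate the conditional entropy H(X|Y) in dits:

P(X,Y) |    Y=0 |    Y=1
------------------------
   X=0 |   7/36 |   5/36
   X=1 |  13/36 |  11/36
0.2761 dits

Using the chain rule: H(X|Y) = H(X,Y) - H(Y)

First, compute H(X,Y) = 0.5744 dits

Marginal P(Y) = (5/9, 4/9)
H(Y) = 0.2983 dits

H(X|Y) = H(X,Y) - H(Y) = 0.5744 - 0.2983 = 0.2761 dits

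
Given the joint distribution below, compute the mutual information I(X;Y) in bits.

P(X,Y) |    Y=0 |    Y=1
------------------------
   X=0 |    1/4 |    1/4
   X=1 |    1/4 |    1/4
0.0000 bits

Mutual information: I(X;Y) = H(X) + H(Y) - H(X,Y)

Marginals:
P(X) = (1/2, 1/2), H(X) = 1.0000 bits
P(Y) = (1/2, 1/2), H(Y) = 1.0000 bits

Joint entropy: H(X,Y) = 2.0000 bits

I(X;Y) = 1.0000 + 1.0000 - 2.0000 = 0.0000 bits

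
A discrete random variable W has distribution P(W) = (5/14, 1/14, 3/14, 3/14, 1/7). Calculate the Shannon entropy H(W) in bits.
2.1560 bits

Shannon entropy is H(X) = -Σ p(x) log p(x).

For P = (5/14, 1/14, 3/14, 3/14, 1/7):
H = -5/14 × log_2(5/14) -1/14 × log_2(1/14) -3/14 × log_2(3/14) -3/14 × log_2(3/14) -1/7 × log_2(1/7)
H = 2.1560 bits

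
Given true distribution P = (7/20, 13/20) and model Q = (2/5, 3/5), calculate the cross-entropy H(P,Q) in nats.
0.6527 nats

Cross-entropy: H(P,Q) = -Σ p(x) log q(x)

Alternatively: H(P,Q) = H(P) + D_KL(P||Q)
H(P) = 0.6474 nats
D_KL(P||Q) = 0.0053 nats

H(P,Q) = 0.6474 + 0.0053 = 0.6527 nats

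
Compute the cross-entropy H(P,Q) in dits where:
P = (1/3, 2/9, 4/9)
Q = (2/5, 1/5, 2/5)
0.4648 dits

Cross-entropy: H(P,Q) = -Σ p(x) log q(x)

Alternatively: H(P,Q) = H(P) + D_KL(P||Q)
H(P) = 0.4607 dits
D_KL(P||Q) = 0.0041 dits

H(P,Q) = 0.4607 + 0.0041 = 0.4648 dits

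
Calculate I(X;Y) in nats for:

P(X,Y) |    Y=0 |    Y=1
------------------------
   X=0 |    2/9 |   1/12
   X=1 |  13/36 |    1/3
0.0194 nats

Mutual information: I(X;Y) = H(X) + H(Y) - H(X,Y)

Marginals:
P(X) = (11/36, 25/36), H(X) = 0.6155 nats
P(Y) = (7/12, 5/12), H(Y) = 0.6792 nats

Joint entropy: H(X,Y) = 1.2753 nats

I(X;Y) = 0.6155 + 0.6792 - 1.2753 = 0.0194 nats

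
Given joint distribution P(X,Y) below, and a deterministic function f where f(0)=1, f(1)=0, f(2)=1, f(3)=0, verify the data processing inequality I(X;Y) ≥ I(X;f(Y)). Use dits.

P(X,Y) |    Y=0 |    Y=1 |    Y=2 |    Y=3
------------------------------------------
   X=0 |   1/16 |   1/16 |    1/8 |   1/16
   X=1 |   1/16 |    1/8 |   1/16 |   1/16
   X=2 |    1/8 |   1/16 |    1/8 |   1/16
I(X;Y) = 0.0171, I(X;f(Y)) = 0.0113, inequality holds: 0.0171 ≥ 0.0113

Data Processing Inequality: For any Markov chain X → Y → Z, we have I(X;Y) ≥ I(X;Z).

Here Z = f(Y) is a deterministic function of Y, forming X → Y → Z.

Original I(X;Y) = 0.0171 dits

After applying f:
P(X,Z) where Z=f(Y):
- P(X,Z=0) = P(X,Y=1) + P(X,Y=3)
- P(X,Z=1) = P(X,Y=0) + P(X,Y=2)

I(X;Z) = I(X;f(Y)) = 0.0113 dits

Verification: 0.0171 ≥ 0.0113 ✓

Information cannot be created by processing; the function f can only lose information about X.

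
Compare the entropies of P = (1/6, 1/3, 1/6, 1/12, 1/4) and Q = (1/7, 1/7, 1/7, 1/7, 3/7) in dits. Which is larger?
P

Computing entropies in dits:
H(P) = 0.6589
H(Q) = 0.6406

Distribution P has higher entropy.

Intuition: The distribution closer to uniform (more spread out) has higher entropy.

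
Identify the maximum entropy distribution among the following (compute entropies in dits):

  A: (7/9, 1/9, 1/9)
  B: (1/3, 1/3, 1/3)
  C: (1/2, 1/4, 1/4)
B

For a discrete distribution over n outcomes, entropy is maximized by the uniform distribution.

Computing entropies:
H(A) = 0.2969 dits
H(B) = 0.4771 dits
H(C) = 0.4515 dits

The uniform distribution (where all probabilities equal 1/3) achieves the maximum entropy of log_10(3) = 0.4771 dits.

Distribution B has the highest entropy.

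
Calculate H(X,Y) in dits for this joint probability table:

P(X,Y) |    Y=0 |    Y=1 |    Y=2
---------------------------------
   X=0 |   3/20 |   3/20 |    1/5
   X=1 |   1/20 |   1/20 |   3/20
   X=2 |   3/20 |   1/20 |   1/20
0.8943 dits

Joint entropy is H(X,Y) = -Σ_{x,y} p(x,y) log p(x,y).

Summing over all non-zero entries:
H(X,Y) = -[3/20·log_10(3/20) + 3/20·log_10(3/20) + 1/5·log_10(1/5) + 1/20·log_10(1/20) + 1/20·log_10(1/20) + 3/20·log_10(3/20) + 3/20·log_10(3/20) + 1/20·log_10(1/20) + 1/20·log_10(1/20)]
H(X,Y) = 0.8943 dits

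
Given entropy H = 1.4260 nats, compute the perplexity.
4.1620

Perplexity is e^H (or exp(H) for natural log).

H = 1.4260 nats
Perplexity = e^1.4260 = 4.1620

Interpretation: The model's uncertainty is equivalent to choosing uniformly among 4.2 options.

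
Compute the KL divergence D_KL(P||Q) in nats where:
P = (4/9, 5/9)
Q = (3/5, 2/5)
0.0491 nats

KL divergence: D_KL(P||Q) = Σ p(x) log(p(x)/q(x))

Computing term by term:
  x=0: 4/9 × log_e[(4/9)/(3/5)] = 4/9 × -0.3001 = -0.1334
  x=1: 5/9 × log_e[(5/9)/(2/5)] = 5/9 × 0.3285 = 0.1825

D_KL(P||Q) = 0.0491 nats

Note: KL divergence is always non-negative and equals 0 iff P = Q.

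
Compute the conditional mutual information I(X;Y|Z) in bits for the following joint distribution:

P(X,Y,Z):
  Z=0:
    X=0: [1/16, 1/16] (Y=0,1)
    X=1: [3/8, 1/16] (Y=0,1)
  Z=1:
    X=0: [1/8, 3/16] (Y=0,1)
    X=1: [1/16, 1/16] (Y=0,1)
0.0486 bits

Conditional mutual information: I(X;Y|Z) = H(X|Z) + H(Y|Z) - H(X,Y|Z)

H(Z) = 0.9887
H(X,Z) = 1.7962 → H(X|Z) = 0.8075
H(Y,Z) = 1.8496 → H(Y|Z) = 0.8609
H(X,Y,Z) = 2.6085 → H(X,Y|Z) = 1.6198

I(X;Y|Z) = 0.8075 + 0.8609 - 1.6198 = 0.0486 bits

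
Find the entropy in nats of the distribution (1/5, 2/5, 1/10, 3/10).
1.2799 nats

Shannon entropy is H(X) = -Σ p(x) log p(x).

For P = (1/5, 2/5, 1/10, 3/10):
H = -1/5 × log_e(1/5) -2/5 × log_e(2/5) -1/10 × log_e(1/10) -3/10 × log_e(3/10)
H = 1.2799 nats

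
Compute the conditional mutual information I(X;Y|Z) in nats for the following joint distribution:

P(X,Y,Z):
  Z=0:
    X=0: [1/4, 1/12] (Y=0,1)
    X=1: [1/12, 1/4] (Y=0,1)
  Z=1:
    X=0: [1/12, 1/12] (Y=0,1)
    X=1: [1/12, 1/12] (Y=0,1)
0.0872 nats

Conditional mutual information: I(X;Y|Z) = H(X|Z) + H(Y|Z) - H(X,Y|Z)

H(Z) = 0.6365
H(X,Z) = 1.3297 → H(X|Z) = 0.6931
H(Y,Z) = 1.3297 → H(Y|Z) = 0.6931
H(X,Y,Z) = 1.9356 → H(X,Y|Z) = 1.2991

I(X;Y|Z) = 0.6931 + 0.6931 - 1.2991 = 0.0872 nats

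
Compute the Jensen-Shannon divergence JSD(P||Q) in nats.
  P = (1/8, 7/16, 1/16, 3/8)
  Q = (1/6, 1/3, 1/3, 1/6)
0.0764 nats

Jensen-Shannon divergence is:
JSD(P||Q) = 0.5 × D_KL(P||M) + 0.5 × D_KL(Q||M)
where M = 0.5 × (P + Q) is the mixture distribution.

M = 0.5 × (1/8, 7/16, 1/16, 3/8) + 0.5 × (1/6, 1/3, 1/3, 1/6) = (0.145833, 0.385417, 0.197917, 0.270833)

D_KL(P||M) = 0.0862 nats
D_KL(Q||M) = 0.0667 nats

JSD(P||Q) = 0.5 × 0.0862 + 0.5 × 0.0667 = 0.0764 nats

Unlike KL divergence, JSD is symmetric and bounded: 0 ≤ JSD ≤ log(2).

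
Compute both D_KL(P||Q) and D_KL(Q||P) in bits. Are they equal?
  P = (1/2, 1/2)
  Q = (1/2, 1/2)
D_KL(P||Q) = 0.0000, D_KL(Q||P) = 0.0000

KL divergence is not symmetric: D_KL(P||Q) ≠ D_KL(Q||P) in general.

D_KL(P||Q) = 0.0000 bits
D_KL(Q||P) = 0.0000 bits

In this case they happen to be equal (to 4 decimal places).

This asymmetry is why KL divergence is not a true distance metric.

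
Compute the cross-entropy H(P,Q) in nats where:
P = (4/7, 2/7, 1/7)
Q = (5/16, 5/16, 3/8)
1.1371 nats

Cross-entropy: H(P,Q) = -Σ p(x) log q(x)

Alternatively: H(P,Q) = H(P) + D_KL(P||Q)
H(P) = 0.9557 nats
D_KL(P||Q) = 0.1814 nats

H(P,Q) = 0.9557 + 0.1814 = 1.1371 nats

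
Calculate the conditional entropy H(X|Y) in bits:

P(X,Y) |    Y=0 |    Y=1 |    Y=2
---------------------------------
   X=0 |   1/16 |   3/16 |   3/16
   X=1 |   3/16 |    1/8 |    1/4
0.9373 bits

Using the chain rule: H(X|Y) = H(X,Y) - H(Y)

First, compute H(X,Y) = 2.4835 bits

Marginal P(Y) = (1/4, 5/16, 7/16)
H(Y) = 1.5462 bits

H(X|Y) = H(X,Y) - H(Y) = 2.4835 - 1.5462 = 0.9373 bits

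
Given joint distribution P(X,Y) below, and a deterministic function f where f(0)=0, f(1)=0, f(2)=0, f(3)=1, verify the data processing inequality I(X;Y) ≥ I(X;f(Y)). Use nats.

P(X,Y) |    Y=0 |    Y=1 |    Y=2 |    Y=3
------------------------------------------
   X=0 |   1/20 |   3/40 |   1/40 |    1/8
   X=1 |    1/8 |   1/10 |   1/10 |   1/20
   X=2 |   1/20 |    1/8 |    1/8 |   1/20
I(X;Y) = 0.0834, I(X;f(Y)) = 0.0529, inequality holds: 0.0834 ≥ 0.0529

Data Processing Inequality: For any Markov chain X → Y → Z, we have I(X;Y) ≥ I(X;Z).

Here Z = f(Y) is a deterministic function of Y, forming X → Y → Z.

Original I(X;Y) = 0.0834 nats

After applying f:
P(X,Z) where Z=f(Y):
- P(X,Z=0) = P(X,Y=0) + P(X,Y=1) + P(X,Y=2)
- P(X,Z=1) = P(X,Y=3)

I(X;Z) = I(X;f(Y)) = 0.0529 nats

Verification: 0.0834 ≥ 0.0529 ✓

Information cannot be created by processing; the function f can only lose information about X.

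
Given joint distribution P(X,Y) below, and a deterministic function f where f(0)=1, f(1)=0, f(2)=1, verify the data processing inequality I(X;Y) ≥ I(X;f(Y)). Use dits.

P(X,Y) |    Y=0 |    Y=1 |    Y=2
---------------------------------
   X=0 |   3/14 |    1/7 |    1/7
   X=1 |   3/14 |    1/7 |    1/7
I(X;Y) = 0.0000, I(X;f(Y)) = 0.0000, inequality holds: 0.0000 ≥ 0.0000

Data Processing Inequality: For any Markov chain X → Y → Z, we have I(X;Y) ≥ I(X;Z).

Here Z = f(Y) is a deterministic function of Y, forming X → Y → Z.

Original I(X;Y) = 0.0000 dits

After applying f:
P(X,Z) where Z=f(Y):
- P(X,Z=0) = P(X,Y=1)
- P(X,Z=1) = P(X,Y=0) + P(X,Y=2)

I(X;Z) = I(X;f(Y)) = 0.0000 dits

Verification: 0.0000 ≥ 0.0000 ✓

Information cannot be created by processing; the function f can only lose information about X.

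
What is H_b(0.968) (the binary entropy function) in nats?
0.1416 nats

The binary entropy function is:
H(p) = -p log(p) - (1-p) log(1-p)

H(0.968) = -0.968 × log_e(0.968) - 0.032 × log_e(0.032)
H(0.968) = 0.1416 nats

Note: Binary entropy is maximized at p=0.5 (H=1 bit) and minimized at p=0 or p=1 (H=0).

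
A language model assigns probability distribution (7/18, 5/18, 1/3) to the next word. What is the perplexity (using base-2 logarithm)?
2.9722

Perplexity is 2^H (or exp(H) for natural log).

First, H = -Σ p log p = 1.5715 bits
Perplexity = 2^1.5715 = 2.9722

Interpretation: The model's uncertainty is equivalent to choosing uniformly among 3.0 options.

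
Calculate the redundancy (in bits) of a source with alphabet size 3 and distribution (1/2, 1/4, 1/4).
0.0850 bits

Redundancy measures how far a source is from maximum entropy:
R = H_max - H(X)

Maximum entropy for 3 symbols: H_max = log_2(3) = 1.5850 bits
Actual entropy: H(X) = 1.5000 bits
Redundancy: R = 1.5850 - 1.5000 = 0.0850 bits

This redundancy represents potential for compression: the source could be compressed by 0.0850 bits per symbol.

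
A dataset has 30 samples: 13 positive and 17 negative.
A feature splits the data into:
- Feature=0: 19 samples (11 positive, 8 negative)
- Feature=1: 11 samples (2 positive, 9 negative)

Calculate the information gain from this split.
0.1144 bits

Information Gain = H(Y) - H(Y|Feature)

Before split:
P(positive) = 13/30 = 0.4333
H(Y) = 0.9871 bits

After split:
Feature=0: H = 0.9819 bits (weight = 19/30)
Feature=1: H = 0.6840 bits (weight = 11/30)
H(Y|Feature) = (19/30)×0.9819 + (11/30)×0.6840 = 0.8727 bits

Information Gain = 0.9871 - 0.8727 = 0.1144 bits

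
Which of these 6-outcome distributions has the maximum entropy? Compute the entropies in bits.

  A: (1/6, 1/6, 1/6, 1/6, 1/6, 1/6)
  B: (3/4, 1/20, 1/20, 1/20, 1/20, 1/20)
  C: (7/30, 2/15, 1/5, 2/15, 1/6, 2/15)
A

For a discrete distribution over n outcomes, entropy is maximized by the uniform distribution.

Computing entropies:
H(A) = 2.5850 bits
H(B) = 1.3918 bits
H(C) = 2.5479 bits

The uniform distribution (where all probabilities equal 1/6) achieves the maximum entropy of log_2(6) = 2.5850 bits.

Distribution A has the highest entropy.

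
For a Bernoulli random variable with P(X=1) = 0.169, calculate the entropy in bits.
0.6554 bits

The binary entropy function is:
H(p) = -p log(p) - (1-p) log(1-p)

H(0.169) = -0.169 × log_2(0.169) - 0.831 × log_2(0.831)
H(0.169) = 0.6554 bits

Note: Binary entropy is maximized at p=0.5 (H=1 bit) and minimized at p=0 or p=1 (H=0).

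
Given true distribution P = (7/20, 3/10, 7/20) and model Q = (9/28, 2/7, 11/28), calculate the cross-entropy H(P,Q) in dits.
0.4778 dits

Cross-entropy: H(P,Q) = -Σ p(x) log q(x)

Alternatively: H(P,Q) = H(P) + D_KL(P||Q)
H(P) = 0.4760 dits
D_KL(P||Q) = 0.0017 dits

H(P,Q) = 0.4760 + 0.0017 = 0.4778 dits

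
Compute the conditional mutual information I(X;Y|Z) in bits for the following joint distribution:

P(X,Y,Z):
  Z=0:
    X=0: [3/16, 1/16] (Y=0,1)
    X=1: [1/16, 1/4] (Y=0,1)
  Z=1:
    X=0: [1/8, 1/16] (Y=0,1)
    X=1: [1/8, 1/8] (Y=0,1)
0.1379 bits

Conditional mutual information: I(X;Y|Z) = H(X|Z) + H(Y|Z) - H(X,Y|Z)

H(Z) = 0.9887
H(X,Z) = 1.9772 → H(X|Z) = 0.9885
H(Y,Z) = 1.9772 → H(Y|Z) = 0.9885
H(X,Y,Z) = 2.8278 → H(X,Y|Z) = 1.8391

I(X;Y|Z) = 0.9885 + 0.9885 - 1.8391 = 0.1379 bits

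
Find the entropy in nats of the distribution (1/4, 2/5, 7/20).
1.0805 nats

Shannon entropy is H(X) = -Σ p(x) log p(x).

For P = (1/4, 2/5, 7/20):
H = -1/4 × log_e(1/4) -2/5 × log_e(2/5) -7/20 × log_e(7/20)
H = 1.0805 nats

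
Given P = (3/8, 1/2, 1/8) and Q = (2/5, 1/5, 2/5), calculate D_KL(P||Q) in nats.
0.2885 nats

KL divergence: D_KL(P||Q) = Σ p(x) log(p(x)/q(x))

Computing term by term:
  x=0: 3/8 × log_e[(3/8)/(2/5)] = 3/8 × -0.0645 = -0.0242
  x=1: 1/2 × log_e[(1/2)/(1/5)] = 1/2 × 0.9163 = 0.4581
  x=2: 1/8 × log_e[(1/8)/(2/5)] = 1/8 × -1.1632 = -0.1454

D_KL(P||Q) = 0.2885 nats

Note: KL divergence is always non-negative and equals 0 iff P = Q.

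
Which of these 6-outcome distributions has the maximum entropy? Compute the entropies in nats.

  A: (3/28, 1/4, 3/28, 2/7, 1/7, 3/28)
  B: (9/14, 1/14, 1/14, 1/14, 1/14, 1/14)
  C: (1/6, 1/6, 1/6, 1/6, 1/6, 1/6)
C

For a discrete distribution over n outcomes, entropy is maximized by the uniform distribution.

Computing entropies:
H(A) = 1.7004 nats
H(B) = 1.2266 nats
H(C) = 1.7918 nats

The uniform distribution (where all probabilities equal 1/6) achieves the maximum entropy of log_e(6) = 1.7918 nats.

Distribution C has the highest entropy.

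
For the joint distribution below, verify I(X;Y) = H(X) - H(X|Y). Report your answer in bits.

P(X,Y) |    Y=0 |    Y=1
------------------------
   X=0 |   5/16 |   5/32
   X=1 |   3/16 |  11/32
I(X;Y) = 0.0719 bits

Mutual information has multiple equivalent forms:
- I(X;Y) = H(X) - H(X|Y)
- I(X;Y) = H(Y) - H(Y|X)
- I(X;Y) = H(X) + H(Y) - H(X,Y)

Computing all quantities:
H(X) = 0.9972, H(Y) = 1.0000, H(X,Y) = 1.9252
H(X|Y) = 0.9252, H(Y|X) = 0.9281

Verification:
H(X) - H(X|Y) = 0.9972 - 0.9252 = 0.0719
H(Y) - H(Y|X) = 1.0000 - 0.9281 = 0.0719
H(X) + H(Y) - H(X,Y) = 0.9972 + 1.0000 - 1.9252 = 0.0719

All forms give I(X;Y) = 0.0719 bits. ✓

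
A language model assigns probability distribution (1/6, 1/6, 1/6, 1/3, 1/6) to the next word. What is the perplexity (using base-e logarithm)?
4.7622

Perplexity is e^H (or exp(H) for natural log).

First, H = -Σ p log p = 1.5607 nats
Perplexity = e^1.5607 = 4.7622

Interpretation: The model's uncertainty is equivalent to choosing uniformly among 4.8 options.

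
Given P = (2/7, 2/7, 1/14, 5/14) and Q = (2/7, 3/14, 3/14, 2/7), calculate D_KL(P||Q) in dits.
0.0362 dits

KL divergence: D_KL(P||Q) = Σ p(x) log(p(x)/q(x))

Computing term by term:
  x=0: 2/7 × log_10[(2/7)/(2/7)] = 2/7 × 0.0000 = 0.0000
  x=1: 2/7 × log_10[(2/7)/(3/14)] = 2/7 × 0.1249 = 0.0357
  x=2: 1/14 × log_10[(1/14)/(3/14)] = 1/14 × -0.4771 = -0.0341
  x=3: 5/14 × log_10[(5/14)/(2/7)] = 5/14 × 0.0969 = 0.0346

D_KL(P||Q) = 0.0362 dits

Note: KL divergence is always non-negative and equals 0 iff P = Q.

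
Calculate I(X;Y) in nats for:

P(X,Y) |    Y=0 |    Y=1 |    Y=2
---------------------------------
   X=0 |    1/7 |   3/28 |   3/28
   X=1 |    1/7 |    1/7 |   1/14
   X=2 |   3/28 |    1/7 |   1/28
0.0202 nats

Mutual information: I(X;Y) = H(X) + H(Y) - H(X,Y)

Marginals:
P(X) = (5/14, 5/14, 2/7), H(X) = 1.0934 nats
P(Y) = (11/28, 11/28, 3/14), H(Y) = 1.0642 nats

Joint entropy: H(X,Y) = 2.1374 nats

I(X;Y) = 1.0934 + 1.0642 - 2.1374 = 0.0202 nats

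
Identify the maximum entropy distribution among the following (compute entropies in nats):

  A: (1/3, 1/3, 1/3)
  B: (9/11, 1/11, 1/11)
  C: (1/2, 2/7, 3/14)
A

For a discrete distribution over n outcomes, entropy is maximized by the uniform distribution.

Computing entropies:
H(A) = 1.0986 nats
H(B) = 0.6002 nats
H(C) = 1.0346 nats

The uniform distribution (where all probabilities equal 1/3) achieves the maximum entropy of log_e(3) = 1.0986 nats.

Distribution A has the highest entropy.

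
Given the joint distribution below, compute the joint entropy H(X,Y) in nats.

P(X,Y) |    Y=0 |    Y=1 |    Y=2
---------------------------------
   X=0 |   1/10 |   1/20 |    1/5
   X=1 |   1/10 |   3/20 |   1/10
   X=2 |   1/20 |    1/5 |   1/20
2.0685 nats

Joint entropy is H(X,Y) = -Σ_{x,y} p(x,y) log p(x,y).

Summing over all non-zero entries:
H(X,Y) = -[1/10·log_e(1/10) + 1/20·log_e(1/20) + 1/5·log_e(1/5) + 1/10·log_e(1/10) + 3/20·log_e(3/20) + 1/10·log_e(1/10) + 1/20·log_e(1/20) + 1/5·log_e(1/5) + 1/20·log_e(1/20)]
H(X,Y) = 2.0685 nats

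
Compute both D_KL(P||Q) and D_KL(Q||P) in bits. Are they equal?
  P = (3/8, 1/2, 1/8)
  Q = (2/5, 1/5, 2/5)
D_KL(P||Q) = 0.4163, D_KL(Q||P) = 0.4441

KL divergence is not symmetric: D_KL(P||Q) ≠ D_KL(Q||P) in general.

D_KL(P||Q) = 0.4163 bits
D_KL(Q||P) = 0.4441 bits

No, they are not equal!

This asymmetry is why KL divergence is not a true distance metric.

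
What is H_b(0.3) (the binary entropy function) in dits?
0.2653 dits

The binary entropy function is:
H(p) = -p log(p) - (1-p) log(1-p)

H(0.3) = -0.3 × log_10(0.3) - 0.7 × log_10(0.7)
H(0.3) = 0.2653 dits

Note: Binary entropy is maximized at p=0.5 (H=1 bit) and minimized at p=0 or p=1 (H=0).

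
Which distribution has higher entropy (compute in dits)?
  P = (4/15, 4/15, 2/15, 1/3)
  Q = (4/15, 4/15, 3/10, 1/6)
Q

Computing entropies in dits:
H(P) = 0.5819
H(Q) = 0.5927

Distribution Q has higher entropy.

Intuition: The distribution closer to uniform (more spread out) has higher entropy.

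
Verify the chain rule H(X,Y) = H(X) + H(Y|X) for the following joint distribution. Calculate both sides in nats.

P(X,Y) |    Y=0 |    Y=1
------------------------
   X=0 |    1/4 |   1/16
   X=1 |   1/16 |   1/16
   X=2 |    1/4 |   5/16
H(X,Y) = 1.5765, H(X) = 0.9471, H(Y|X) = 0.6294 (all in nats)

Chain rule: H(X,Y) = H(X) + H(Y|X)

Left side — joint entropy directly:
H(X,Y) = -Σ p(x,y) log p(x,y) = 1.5765 nats

Right side — compute H(Y|X) from the conditional distributions:
P(X) = (5/16, 1/8, 9/16), so H(X) = 0.9471 nats
H(Y|X) = Σ_x P(X=x) · H(Y|X=x):
  P(Y|X=0) = (4/5, 1/5), H(Y|X=0) = 0.5004, weight P(X=0) = 5/16
  P(Y|X=1) = (1/2, 1/2), H(Y|X=1) = 0.6931, weight P(X=1) = 1/8
  P(Y|X=2) = (4/9, 5/9), H(Y|X=2) = 0.6870, weight P(X=2) = 9/16
H(Y|X) = 0.6294 nats

H(X) + H(Y|X) = 0.9471 + 0.6294 = 1.5765 nats

Both sides equal 1.5765 nats. ✓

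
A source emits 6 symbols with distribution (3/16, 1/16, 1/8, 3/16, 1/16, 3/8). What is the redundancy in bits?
0.2737 bits

Redundancy measures how far a source is from maximum entropy:
R = H_max - H(X)

Maximum entropy for 6 symbols: H_max = log_2(6) = 2.5850 bits
Actual entropy: H(X) = 2.3113 bits
Redundancy: R = 2.5850 - 2.3113 = 0.2737 bits

This redundancy represents potential for compression: the source could be compressed by 0.2737 bits per symbol.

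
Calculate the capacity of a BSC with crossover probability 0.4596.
0.0047 bits

For a binary symmetric channel (BSC) with error probability p:
Capacity C = 1 - H(p) bits per symbol

where H(p) = -p log₂(p) - (1-p) log₂(1-p) is the binary entropy function.

H(0.4596) = 0.9953 bits
C = 1 - 0.9953 = 0.0047 bits per symbol

This means we can reliably transmit up to 0.0047 bits of information per channel use.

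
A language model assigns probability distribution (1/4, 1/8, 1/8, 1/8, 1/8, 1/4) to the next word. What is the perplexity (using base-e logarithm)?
5.6569

Perplexity is e^H (or exp(H) for natural log).

First, H = -Σ p log p = 1.7329 nats
Perplexity = e^1.7329 = 5.6569

Interpretation: The model's uncertainty is equivalent to choosing uniformly among 5.7 options.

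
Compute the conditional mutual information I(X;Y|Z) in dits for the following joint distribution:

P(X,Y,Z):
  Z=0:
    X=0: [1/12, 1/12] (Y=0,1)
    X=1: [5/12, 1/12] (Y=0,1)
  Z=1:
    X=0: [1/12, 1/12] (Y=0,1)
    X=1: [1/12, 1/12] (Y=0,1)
0.0148 dits

Conditional mutual information: I(X;Y|Z) = H(X|Z) + H(Y|Z) - H(X,Y|Z)

H(Z) = 0.2764
H(X,Z) = 0.5396 → H(X|Z) = 0.2632
H(Y,Z) = 0.5396 → H(Y|Z) = 0.2632
H(X,Y,Z) = 0.7879 → H(X,Y|Z) = 0.5115

I(X;Y|Z) = 0.2632 + 0.2632 - 0.5115 = 0.0148 dits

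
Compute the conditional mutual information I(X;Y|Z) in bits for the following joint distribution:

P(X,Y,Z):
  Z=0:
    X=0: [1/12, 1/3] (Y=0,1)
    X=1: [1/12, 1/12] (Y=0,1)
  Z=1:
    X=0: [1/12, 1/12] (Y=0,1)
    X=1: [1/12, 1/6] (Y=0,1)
0.0443 bits

Conditional mutual information: I(X;Y|Z) = H(X|Z) + H(Y|Z) - H(X,Y|Z)

H(Z) = 0.9799
H(X,Z) = 1.8879 → H(X|Z) = 0.9080
H(Y,Z) = 1.8879 → H(Y|Z) = 0.9080
H(X,Y,Z) = 2.7516 → H(X,Y|Z) = 1.7718

I(X;Y|Z) = 0.9080 + 0.9080 - 1.7718 = 0.0443 bits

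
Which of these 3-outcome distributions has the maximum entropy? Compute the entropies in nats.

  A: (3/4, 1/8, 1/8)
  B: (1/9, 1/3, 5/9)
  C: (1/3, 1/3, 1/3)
C

For a discrete distribution over n outcomes, entropy is maximized by the uniform distribution.

Computing entropies:
H(A) = 0.7356 nats
H(B) = 0.9369 nats
H(C) = 1.0986 nats

The uniform distribution (where all probabilities equal 1/3) achieves the maximum entropy of log_e(3) = 1.0986 nats.

Distribution C has the highest entropy.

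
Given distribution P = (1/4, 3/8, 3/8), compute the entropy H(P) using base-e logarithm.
1.0822 nats

Shannon entropy is H(X) = -Σ p(x) log p(x).

For P = (1/4, 3/8, 3/8):
H = -1/4 × log_e(1/4) -3/8 × log_e(3/8) -3/8 × log_e(3/8)
H = 1.0822 nats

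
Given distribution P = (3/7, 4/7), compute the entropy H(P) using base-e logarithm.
0.6829 nats

Shannon entropy is H(X) = -Σ p(x) log p(x).

For P = (3/7, 4/7):
H = -3/7 × log_e(3/7) -4/7 × log_e(4/7)
H = 0.6829 nats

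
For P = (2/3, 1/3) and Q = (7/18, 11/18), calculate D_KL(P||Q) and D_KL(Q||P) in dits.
D_KL(P||Q) = 0.0683, D_KL(Q||P) = 0.0698

KL divergence is not symmetric: D_KL(P||Q) ≠ D_KL(Q||P) in general.

D_KL(P||Q) = 0.0683 dits
D_KL(Q||P) = 0.0698 dits

No, they are not equal!

This asymmetry is why KL divergence is not a true distance metric.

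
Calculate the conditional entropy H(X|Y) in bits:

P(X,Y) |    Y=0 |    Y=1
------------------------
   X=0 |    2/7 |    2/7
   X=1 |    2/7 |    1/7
0.9650 bits

Using the chain rule: H(X|Y) = H(X,Y) - H(Y)

First, compute H(X,Y) = 1.9502 bits

Marginal P(Y) = (4/7, 3/7)
H(Y) = 0.9852 bits

H(X|Y) = H(X,Y) - H(Y) = 1.9502 - 0.9852 = 0.9650 bits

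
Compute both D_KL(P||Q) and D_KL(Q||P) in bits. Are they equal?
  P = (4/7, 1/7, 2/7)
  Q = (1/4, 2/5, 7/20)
D_KL(P||Q) = 0.3857, D_KL(Q||P) = 0.3985

KL divergence is not symmetric: D_KL(P||Q) ≠ D_KL(Q||P) in general.

D_KL(P||Q) = 0.3857 bits
D_KL(Q||P) = 0.3985 bits

No, they are not equal!

This asymmetry is why KL divergence is not a true distance metric.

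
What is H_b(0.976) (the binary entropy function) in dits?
0.0492 dits

The binary entropy function is:
H(p) = -p log(p) - (1-p) log(1-p)

H(0.976) = -0.976 × log_10(0.976) - 0.024 × log_10(0.024)
H(0.976) = 0.0492 dits

Note: Binary entropy is maximized at p=0.5 (H=1 bit) and minimized at p=0 or p=1 (H=0).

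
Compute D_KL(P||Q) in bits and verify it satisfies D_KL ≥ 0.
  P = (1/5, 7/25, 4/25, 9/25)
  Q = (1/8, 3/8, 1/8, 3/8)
0.0534 bits

KL divergence satisfies the Gibbs inequality: D_KL(P||Q) ≥ 0 for all distributions P, Q.

D_KL(P||Q) = Σ p(x) log(p(x)/q(x))
Term by term:
  x=0: 1/5 × log_2[(1/5)/(1/8)] = 0.1356
  x=1: 7/25 × log_2[(7/25)/(3/8)] = -0.1180
  x=2: 4/25 × log_2[(4/25)/(1/8)] = 0.0570
  x=3: 9/25 × log_2[(9/25)/(3/8)] = -0.0212
D_KL(P||Q) = 0.0534 bits

D_KL(P||Q) = 0.0534 ≥ 0 ✓

This non-negativity is a fundamental property: relative entropy cannot be negative because it measures how different Q is from P.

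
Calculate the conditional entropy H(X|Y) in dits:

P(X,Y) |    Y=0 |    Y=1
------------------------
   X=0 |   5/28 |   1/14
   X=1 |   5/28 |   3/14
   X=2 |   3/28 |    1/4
0.4470 dits

Using the chain rule: H(X|Y) = H(X,Y) - H(Y)

First, compute H(X,Y) = 0.7469 dits

Marginal P(Y) = (13/28, 15/28)
H(Y) = 0.2999 dits

H(X|Y) = H(X,Y) - H(Y) = 0.7469 - 0.2999 = 0.4470 dits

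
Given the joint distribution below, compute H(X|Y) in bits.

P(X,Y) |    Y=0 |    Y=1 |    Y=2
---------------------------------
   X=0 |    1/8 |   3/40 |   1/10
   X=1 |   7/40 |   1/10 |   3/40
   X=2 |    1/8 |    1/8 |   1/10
1.5642 bits

Using the chain rule: H(X|Y) = H(X,Y) - H(Y)

First, compute H(X,Y) = 3.1222 bits

Marginal P(Y) = (17/40, 3/10, 11/40)
H(Y) = 1.5579 bits

H(X|Y) = H(X,Y) - H(Y) = 3.1222 - 1.5579 = 1.5642 bits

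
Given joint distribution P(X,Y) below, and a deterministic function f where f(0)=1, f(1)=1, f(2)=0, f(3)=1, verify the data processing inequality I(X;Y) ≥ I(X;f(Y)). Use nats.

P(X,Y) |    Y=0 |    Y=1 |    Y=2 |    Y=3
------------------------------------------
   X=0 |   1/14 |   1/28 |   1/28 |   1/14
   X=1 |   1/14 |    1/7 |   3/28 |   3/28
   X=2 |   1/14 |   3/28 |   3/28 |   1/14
I(X;Y) = 0.0263, I(X;f(Y)) = 0.0066, inequality holds: 0.0263 ≥ 0.0066

Data Processing Inequality: For any Markov chain X → Y → Z, we have I(X;Y) ≥ I(X;Z).

Here Z = f(Y) is a deterministic function of Y, forming X → Y → Z.

Original I(X;Y) = 0.0263 nats

After applying f:
P(X,Z) where Z=f(Y):
- P(X,Z=0) = P(X,Y=2)
- P(X,Z=1) = P(X,Y=0) + P(X,Y=1) + P(X,Y=3)

I(X;Z) = I(X;f(Y)) = 0.0066 nats

Verification: 0.0263 ≥ 0.0066 ✓

Information cannot be created by processing; the function f can only lose information about X.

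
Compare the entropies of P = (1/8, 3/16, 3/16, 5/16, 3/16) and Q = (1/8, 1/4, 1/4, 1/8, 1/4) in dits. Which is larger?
P

Computing entropies in dits:
H(P) = 0.6797
H(Q) = 0.6773

Distribution P has higher entropy.

Intuition: The distribution closer to uniform (more spread out) has higher entropy.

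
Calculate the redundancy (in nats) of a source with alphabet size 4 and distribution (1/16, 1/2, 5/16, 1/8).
0.2430 nats

Redundancy measures how far a source is from maximum entropy:
R = H_max - H(X)

Maximum entropy for 4 symbols: H_max = log_e(4) = 1.3863 nats
Actual entropy: H(X) = 1.1433 nats
Redundancy: R = 1.3863 - 1.1433 = 0.2430 nats

This redundancy represents potential for compression: the source could be compressed by 0.2430 nats per symbol.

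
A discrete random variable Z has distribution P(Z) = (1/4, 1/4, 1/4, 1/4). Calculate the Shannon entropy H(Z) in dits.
0.6021 dits

Shannon entropy is H(X) = -Σ p(x) log p(x).

For P = (1/4, 1/4, 1/4, 1/4):
H = -1/4 × log_10(1/4) -1/4 × log_10(1/4) -1/4 × log_10(1/4) -1/4 × log_10(1/4)
H = 0.6021 dits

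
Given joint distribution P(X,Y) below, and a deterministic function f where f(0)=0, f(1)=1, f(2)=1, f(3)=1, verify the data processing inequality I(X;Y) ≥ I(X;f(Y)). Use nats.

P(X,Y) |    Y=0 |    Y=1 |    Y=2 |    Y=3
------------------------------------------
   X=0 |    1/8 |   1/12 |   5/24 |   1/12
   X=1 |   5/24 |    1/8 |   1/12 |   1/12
I(X;Y) = 0.0424, I(X;f(Y)) = 0.0157, inequality holds: 0.0424 ≥ 0.0157

Data Processing Inequality: For any Markov chain X → Y → Z, we have I(X;Y) ≥ I(X;Z).

Here Z = f(Y) is a deterministic function of Y, forming X → Y → Z.

Original I(X;Y) = 0.0424 nats

After applying f:
P(X,Z) where Z=f(Y):
- P(X,Z=0) = P(X,Y=0)
- P(X,Z=1) = P(X,Y=1) + P(X,Y=2) + P(X,Y=3)

I(X;Z) = I(X;f(Y)) = 0.0157 nats

Verification: 0.0424 ≥ 0.0157 ✓

Information cannot be created by processing; the function f can only lose information about X.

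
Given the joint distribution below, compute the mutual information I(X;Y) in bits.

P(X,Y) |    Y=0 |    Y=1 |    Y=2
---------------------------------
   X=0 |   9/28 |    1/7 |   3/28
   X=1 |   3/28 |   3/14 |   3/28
0.0765 bits

Mutual information: I(X;Y) = H(X) + H(Y) - H(X,Y)

Marginals:
P(X) = (4/7, 3/7), H(X) = 0.9852 bits
P(Y) = (3/7, 5/14, 3/14), H(Y) = 1.5306 bits

Joint entropy: H(X,Y) = 2.4394 bits

I(X;Y) = 0.9852 + 1.5306 - 2.4394 = 0.0765 bits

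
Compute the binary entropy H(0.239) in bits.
0.7934 bits

The binary entropy function is:
H(p) = -p log(p) - (1-p) log(1-p)

H(0.239) = -0.239 × log_2(0.239) - 0.761 × log_2(0.761)
H(0.239) = 0.7934 bits

Note: Binary entropy is maximized at p=0.5 (H=1 bit) and minimized at p=0 or p=1 (H=0).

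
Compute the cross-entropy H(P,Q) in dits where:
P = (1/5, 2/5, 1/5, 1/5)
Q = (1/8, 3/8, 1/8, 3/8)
0.6168 dits

Cross-entropy: H(P,Q) = -Σ p(x) log q(x)

Alternatively: H(P,Q) = H(P) + D_KL(P||Q)
H(P) = 0.5786 dits
D_KL(P||Q) = 0.0383 dits

H(P,Q) = 0.5786 + 0.0383 = 0.6168 dits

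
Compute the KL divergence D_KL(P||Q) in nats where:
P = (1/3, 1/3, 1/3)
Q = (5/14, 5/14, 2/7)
0.0054 nats

KL divergence: D_KL(P||Q) = Σ p(x) log(p(x)/q(x))

Computing term by term:
  x=0: 1/3 × log_e[(1/3)/(5/14)] = 1/3 × -0.0690 = -0.0230
  x=1: 1/3 × log_e[(1/3)/(5/14)] = 1/3 × -0.0690 = -0.0230
  x=2: 1/3 × log_e[(1/3)/(2/7)] = 1/3 × 0.1542 = 0.0514

D_KL(P||Q) = 0.0054 nats

Note: KL divergence is always non-negative and equals 0 iff P = Q.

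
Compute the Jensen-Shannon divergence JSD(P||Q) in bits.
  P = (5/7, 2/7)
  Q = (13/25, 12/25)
0.0291 bits

Jensen-Shannon divergence is:
JSD(P||Q) = 0.5 × D_KL(P||M) + 0.5 × D_KL(Q||M)
where M = 0.5 × (P + Q) is the mixture distribution.

M = 0.5 × (5/7, 2/7) + 0.5 × (13/25, 12/25) = (0.617143, 0.382857)

D_KL(P||M) = 0.0300 bits
D_KL(Q||M) = 0.0281 bits

JSD(P||Q) = 0.5 × 0.0300 + 0.5 × 0.0281 = 0.0291 bits

Unlike KL divergence, JSD is symmetric and bounded: 0 ≤ JSD ≤ log(2).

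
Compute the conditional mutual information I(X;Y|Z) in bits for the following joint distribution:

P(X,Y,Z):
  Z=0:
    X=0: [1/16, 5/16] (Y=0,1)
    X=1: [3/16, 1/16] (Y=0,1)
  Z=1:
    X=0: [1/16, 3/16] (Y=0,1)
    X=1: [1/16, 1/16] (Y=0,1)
0.1768 bits

Conditional mutual information: I(X;Y|Z) = H(X|Z) + H(Y|Z) - H(X,Y|Z)

H(Z) = 0.9544
H(X,Z) = 1.9056 → H(X|Z) = 0.9512
H(Y,Z) = 1.9056 → H(Y|Z) = 0.9512
H(X,Y,Z) = 2.6800 → H(X,Y|Z) = 1.7256

I(X;Y|Z) = 0.9512 + 0.9512 - 1.7256 = 0.1768 bits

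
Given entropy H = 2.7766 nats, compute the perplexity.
16.0643

Perplexity is e^H (or exp(H) for natural log).

H = 2.7766 nats
Perplexity = e^2.7766 = 16.0643

Interpretation: The model's uncertainty is equivalent to choosing uniformly among 16.1 options.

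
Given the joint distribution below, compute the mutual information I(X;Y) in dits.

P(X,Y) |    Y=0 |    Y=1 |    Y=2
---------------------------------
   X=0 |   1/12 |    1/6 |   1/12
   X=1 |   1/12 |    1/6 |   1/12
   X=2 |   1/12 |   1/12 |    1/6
0.0164 dits

Mutual information: I(X;Y) = H(X) + H(Y) - H(X,Y)

Marginals:
P(X) = (1/3, 1/3, 1/3), H(X) = 0.4771 dits
P(Y) = (1/4, 5/12, 1/3), H(Y) = 0.4680 dits

Joint entropy: H(X,Y) = 0.9287 dits

I(X;Y) = 0.4771 + 0.4680 - 0.9287 = 0.0164 dits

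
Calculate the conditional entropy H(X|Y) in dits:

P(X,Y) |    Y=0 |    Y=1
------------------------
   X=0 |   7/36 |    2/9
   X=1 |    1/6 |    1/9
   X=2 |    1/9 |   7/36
0.4631 dits

Using the chain rule: H(X|Y) = H(X,Y) - H(Y)

First, compute H(X,Y) = 0.7635 dits

Marginal P(Y) = (17/36, 19/36)
H(Y) = 0.3004 dits

H(X|Y) = H(X,Y) - H(Y) = 0.7635 - 0.3004 = 0.4631 dits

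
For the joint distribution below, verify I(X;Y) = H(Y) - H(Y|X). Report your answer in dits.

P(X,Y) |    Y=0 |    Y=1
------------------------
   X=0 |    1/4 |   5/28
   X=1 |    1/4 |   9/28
I(X;Y) = 0.0045 dits

Mutual information has multiple equivalent forms:
- I(X;Y) = H(X) - H(X|Y)
- I(X;Y) = H(Y) - H(Y|X)
- I(X;Y) = H(X) + H(Y) - H(X,Y)

Computing all quantities:
H(X) = 0.2966, H(Y) = 0.3010, H(X,Y) = 0.5931
H(X|Y) = 0.2920, H(Y|X) = 0.2965

Verification:
H(X) - H(X|Y) = 0.2966 - 0.2920 = 0.0045
H(Y) - H(Y|X) = 0.3010 - 0.2965 = 0.0045
H(X) + H(Y) - H(X,Y) = 0.2966 + 0.3010 - 0.5931 = 0.0045

All forms give I(X;Y) = 0.0045 dits. ✓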